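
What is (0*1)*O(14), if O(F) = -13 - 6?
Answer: 0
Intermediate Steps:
O(F) = -19
(0*1)*O(14) = (0*1)*(-19) = 0*(-19) = 0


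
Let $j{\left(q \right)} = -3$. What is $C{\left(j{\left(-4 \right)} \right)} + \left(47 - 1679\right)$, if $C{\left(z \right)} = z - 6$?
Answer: $-1641$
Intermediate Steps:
$C{\left(z \right)} = -6 + z$ ($C{\left(z \right)} = z - 6 = -6 + z$)
$C{\left(j{\left(-4 \right)} \right)} + \left(47 - 1679\right) = \left(-6 - 3\right) + \left(47 - 1679\right) = -9 + \left(47 - 1679\right) = -9 - 1632 = -1641$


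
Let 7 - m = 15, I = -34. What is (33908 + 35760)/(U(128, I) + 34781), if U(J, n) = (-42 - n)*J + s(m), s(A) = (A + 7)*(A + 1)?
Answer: 17417/8441 ≈ 2.0634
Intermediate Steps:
m = -8 (m = 7 - 1*15 = 7 - 15 = -8)
s(A) = (1 + A)*(7 + A) (s(A) = (7 + A)*(1 + A) = (1 + A)*(7 + A))
U(J, n) = 7 + J*(-42 - n) (U(J, n) = (-42 - n)*J + (7 + (-8)² + 8*(-8)) = J*(-42 - n) + (7 + 64 - 64) = J*(-42 - n) + 7 = 7 + J*(-42 - n))
(33908 + 35760)/(U(128, I) + 34781) = (33908 + 35760)/((7 - 42*128 - 1*128*(-34)) + 34781) = 69668/((7 - 5376 + 4352) + 34781) = 69668/(-1017 + 34781) = 69668/33764 = 69668*(1/33764) = 17417/8441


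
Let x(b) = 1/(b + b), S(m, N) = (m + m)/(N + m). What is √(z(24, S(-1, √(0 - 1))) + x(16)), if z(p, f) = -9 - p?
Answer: I*√2110/8 ≈ 5.7418*I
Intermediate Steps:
S(m, N) = 2*m/(N + m) (S(m, N) = (2*m)/(N + m) = 2*m/(N + m))
x(b) = 1/(2*b)
√(z(24, S(-1, √(0 - 1))) + x(16)) = √((-9 - 1*24) + (½)/16) = √((-9 - 24) + (½)*(1/16)) = √(-33 + 1/32) = √(-1055/32) = I*√2110/8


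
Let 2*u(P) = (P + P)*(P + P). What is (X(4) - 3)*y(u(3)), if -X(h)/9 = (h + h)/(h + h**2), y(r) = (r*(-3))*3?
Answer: 5346/5 ≈ 1069.2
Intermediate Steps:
u(P) = 2*P**2 (u(P) = ((P + P)*(P + P))/2 = ((2*P)*(2*P))/2 = (4*P**2)/2 = 2*P**2)
y(r) = -9*r (y(r) = -3*r*3 = -9*r)
X(h) = -18*h/(h + h**2) (X(h) = -9*(h + h)/(h + h**2) = -9*2*h/(h + h**2) = -18*h/(h + h**2))
(X(4) - 3)*y(u(3)) = (-18/(1 + 4) - 3)*(-18*3**2) = (-18/5 - 3)*(-18*9) = (-18*1/5 - 3)*(-9*18) = (-18/5 - 3)*(-162) = -33/5*(-162) = 5346/5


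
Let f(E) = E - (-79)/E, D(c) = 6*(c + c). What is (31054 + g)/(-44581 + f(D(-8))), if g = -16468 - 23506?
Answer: 856320/4289071 ≈ 0.19965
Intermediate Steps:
g = -39974
D(c) = 12*c (D(c) = 6*(2*c) = 12*c)
f(E) = E + 79/E
(31054 + g)/(-44581 + f(D(-8))) = (31054 - 39974)/(-44581 + (12*(-8) + 79/((12*(-8))))) = -8920/(-44581 + (-96 + 79/(-96))) = -8920/(-44581 + (-96 + 79*(-1/96))) = -8920/(-44581 + (-96 - 79/96)) = -8920/(-44581 - 9295/96) = -8920/(-4289071/96) = -8920*(-96/4289071) = 856320/4289071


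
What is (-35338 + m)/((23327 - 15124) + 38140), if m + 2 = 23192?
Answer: -12148/46343 ≈ -0.26213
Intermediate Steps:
m = 23190 (m = -2 + 23192 = 23190)
(-35338 + m)/((23327 - 15124) + 38140) = (-35338 + 23190)/((23327 - 15124) + 38140) = -12148/(8203 + 38140) = -12148/46343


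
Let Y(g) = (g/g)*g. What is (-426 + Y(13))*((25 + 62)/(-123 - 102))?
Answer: 11977/75 ≈ 159.69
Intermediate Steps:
Y(g) = g (Y(g) = 1*g = g)
(-426 + Y(13))*((25 + 62)/(-123 - 102)) = (-426 + 13)*((25 + 62)/(-123 - 102)) = -35931/(-225) = -35931*(-1)/225 = -413*(-29/75) = 11977/75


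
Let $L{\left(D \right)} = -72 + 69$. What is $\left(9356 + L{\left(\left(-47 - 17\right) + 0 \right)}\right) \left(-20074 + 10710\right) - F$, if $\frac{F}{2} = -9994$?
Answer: $-87561504$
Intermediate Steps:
$L{\left(D \right)} = -3$
$F = -19988$ ($F = 2 \left(-9994\right) = -19988$)
$\left(9356 + L{\left(\left(-47 - 17\right) + 0 \right)}\right) \left(-20074 + 10710\right) - F = \left(9356 - 3\right) \left(-20074 + 10710\right) - -19988 = 9353 \left(-9364\right) + 19988 = -87581492 + 19988 = -87561504$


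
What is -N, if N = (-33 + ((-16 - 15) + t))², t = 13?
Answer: -2601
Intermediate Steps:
N = 2601 (N = (-33 + ((-16 - 15) + 13))² = (-33 + (-31 + 13))² = (-33 - 18)² = (-51)² = 2601)
-N = -1*2601 = -2601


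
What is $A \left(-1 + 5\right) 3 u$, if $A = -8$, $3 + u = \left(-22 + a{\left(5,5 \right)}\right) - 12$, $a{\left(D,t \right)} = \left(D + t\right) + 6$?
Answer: $2016$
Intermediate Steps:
$a{\left(D,t \right)} = 6 + D + t$
$u = -21$ ($u = -3 + \left(\left(-22 + \left(6 + 5 + 5\right)\right) - 12\right) = -3 + \left(\left(-22 + 16\right) - 12\right) = -3 - 18 = -21$)
$A \left(-1 + 5\right) 3 u = - 8 \left(-1 + 5\right) 3 \left(-21\right) = - 8 \cdot 4 \cdot 3 \left(-21\right) = \left(-8\right) 12 \left(-21\right) = \left(-96\right) \left(-21\right) = 2016$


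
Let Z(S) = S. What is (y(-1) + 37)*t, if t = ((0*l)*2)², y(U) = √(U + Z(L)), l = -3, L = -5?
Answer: 0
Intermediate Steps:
y(U) = √(-5 + U) (y(U) = √(U - 5) = √(-5 + U))
t = 0 (t = ((0*(-3))*2)² = (0*2)² = 0² = 0)
(y(-1) + 37)*t = (√(-5 - 1) + 37)*0 = (√(-6) + 37)*0 = (I*√6 + 37)*0 = (37 + I*√6)*0 = 0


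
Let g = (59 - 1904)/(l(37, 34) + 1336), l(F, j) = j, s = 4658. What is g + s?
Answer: 1275923/274 ≈ 4656.7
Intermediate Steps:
g = -369/274 (g = (59 - 1904)/(34 + 1336) = -1845/1370 = -1845*1/1370 = -369/274 ≈ -1.3467)
g + s = -369/274 + 4658 = 1275923/274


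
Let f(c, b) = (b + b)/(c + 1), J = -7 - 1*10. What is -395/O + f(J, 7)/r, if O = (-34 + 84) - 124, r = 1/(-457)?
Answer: 119943/296 ≈ 405.21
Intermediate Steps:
r = -1/457 ≈ -0.0021882
J = -17 (J = -7 - 10 = -17)
f(c, b) = 2*b/(1 + c) (f(c, b) = (2*b)/(1 + c) = 2*b/(1 + c))
O = -74 (O = 50 - 124 = -74)
-395/O + f(J, 7)/r = -395/(-74) + (2*7/(1 - 17))/(-1/457) = -395*(-1/74) + (2*7/(-16))*(-457) = 395/74 + (2*7*(-1/16))*(-457) = 395/74 - 7/8*(-457) = 395/74 + 3199/8 = 119943/296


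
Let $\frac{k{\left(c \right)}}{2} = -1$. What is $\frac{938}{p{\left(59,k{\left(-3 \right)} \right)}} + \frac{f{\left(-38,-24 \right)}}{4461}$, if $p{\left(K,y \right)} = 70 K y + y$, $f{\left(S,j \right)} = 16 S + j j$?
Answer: $- \frac{741467}{6142797} \approx -0.12071$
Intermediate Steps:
$f{\left(S,j \right)} = j^{2} + 16 S$ ($f{\left(S,j \right)} = 16 S + j^{2} = j^{2} + 16 S$)
$k{\left(c \right)} = -2$ ($k{\left(c \right)} = 2 \left(-1\right) = -2$)
$p{\left(K,y \right)} = y + 70 K y$ ($p{\left(K,y \right)} = 70 K y + y = y + 70 K y$)
$\frac{938}{p{\left(59,k{\left(-3 \right)} \right)}} + \frac{f{\left(-38,-24 \right)}}{4461} = \frac{938}{\left(-2\right) \left(1 + 70 \cdot 59\right)} + \frac{\left(-24\right)^{2} + 16 \left(-38\right)}{4461} = \frac{938}{\left(-2\right) \left(1 + 4130\right)} + \left(576 - 608\right) \frac{1}{4461} = \frac{938}{\left(-2\right) 4131} - \frac{32}{4461} = \frac{938}{-8262} - \frac{32}{4461} = 938 \left(- \frac{1}{8262}\right) - \frac{32}{4461} = - \frac{469}{4131} - \frac{32}{4461} = - \frac{741467}{6142797}$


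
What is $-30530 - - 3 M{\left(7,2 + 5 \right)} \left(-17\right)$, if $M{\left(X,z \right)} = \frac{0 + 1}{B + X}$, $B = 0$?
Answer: $- \frac{213761}{7} \approx -30537.0$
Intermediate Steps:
$M{\left(X,z \right)} = \frac{1}{X}$ ($M{\left(X,z \right)} = \frac{0 + 1}{0 + X} = 1 \frac{1}{X} = \frac{1}{X}$)
$-30530 - - 3 M{\left(7,2 + 5 \right)} \left(-17\right) = -30530 - - \frac{3}{7} \left(-17\right) = -30530 - \left(-3\right) \frac{1}{7} \left(-17\right) = -30530 - \left(- \frac{3}{7}\right) \left(-17\right) = -30530 - \frac{51}{7} = - \frac{213761}{7}$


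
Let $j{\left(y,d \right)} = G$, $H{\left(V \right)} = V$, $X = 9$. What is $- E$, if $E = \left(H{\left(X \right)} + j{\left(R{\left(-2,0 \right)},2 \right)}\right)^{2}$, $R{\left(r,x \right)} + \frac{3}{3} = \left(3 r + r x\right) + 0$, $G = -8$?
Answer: $-1$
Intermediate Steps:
$R{\left(r,x \right)} = -1 + 3 r + r x$ ($R{\left(r,x \right)} = -1 + \left(\left(3 r + r x\right) + 0\right) = -1 + \left(3 r + r x\right) = -1 + 3 r + r x$)
$j{\left(y,d \right)} = -8$
$E = 1$ ($E = \left(9 - 8\right)^{2} = 1^{2} = 1$)
$- E = \left(-1\right) 1 = -1$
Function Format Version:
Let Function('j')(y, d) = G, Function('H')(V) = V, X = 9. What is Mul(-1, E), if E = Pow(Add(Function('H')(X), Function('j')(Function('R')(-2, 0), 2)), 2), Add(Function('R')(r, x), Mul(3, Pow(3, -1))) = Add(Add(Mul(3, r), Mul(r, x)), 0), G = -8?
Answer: -1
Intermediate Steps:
Function('R')(r, x) = Add(-1, Mul(3, r), Mul(r, x)) (Function('R')(r, x) = Add(-1, Add(Add(Mul(3, r), Mul(r, x)), 0)) = Add(-1, Add(Mul(3, r), Mul(r, x))) = Add(-1, Mul(3, r), Mul(r, x)))
Function('j')(y, d) = -8
E = 1 (E = Pow(Add(9, -8), 2) = Pow(1, 2) = 1)
Mul(-1, E) = Mul(-1, 1) = -1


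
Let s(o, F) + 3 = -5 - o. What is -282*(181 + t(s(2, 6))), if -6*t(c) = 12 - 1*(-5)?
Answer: -50243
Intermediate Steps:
s(o, F) = -8 - o (s(o, F) = -3 + (-5 - o) = -8 - o)
t(c) = -17/6 (t(c) = -(12 - 1*(-5))/6 = -(12 + 5)/6 = -⅙*17 = -17/6)
-282*(181 + t(s(2, 6))) = -282*(181 - 17/6) = -282*1069/6 = -50243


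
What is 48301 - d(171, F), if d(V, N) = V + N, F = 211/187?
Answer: 9000099/187 ≈ 48129.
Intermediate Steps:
F = 211/187 (F = 211*(1/187) = 211/187 ≈ 1.1283)
d(V, N) = N + V
48301 - d(171, F) = 48301 - (211/187 + 171) = 48301 - 1*32188/187 = 48301 - 32188/187 = 9000099/187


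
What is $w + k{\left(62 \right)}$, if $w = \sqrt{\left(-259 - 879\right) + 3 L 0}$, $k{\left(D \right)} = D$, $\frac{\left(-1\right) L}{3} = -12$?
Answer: $62 + i \sqrt{1138} \approx 62.0 + 33.734 i$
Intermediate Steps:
$L = 36$ ($L = \left(-3\right) \left(-12\right) = 36$)
$w = i \sqrt{1138}$ ($w = \sqrt{\left(-259 - 879\right) + 3 \cdot 36 \cdot 0} = \sqrt{\left(-259 - 879\right) + 108 \cdot 0} = \sqrt{-1138 + 0} = \sqrt{-1138} = i \sqrt{1138} \approx 33.734 i$)
$w + k{\left(62 \right)} = i \sqrt{1138} + 62 = 62 + i \sqrt{1138}$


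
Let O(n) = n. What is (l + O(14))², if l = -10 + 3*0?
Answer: 16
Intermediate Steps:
l = -10 (l = -10 + 0 = -10)
(l + O(14))² = (-10 + 14)² = 4² = 16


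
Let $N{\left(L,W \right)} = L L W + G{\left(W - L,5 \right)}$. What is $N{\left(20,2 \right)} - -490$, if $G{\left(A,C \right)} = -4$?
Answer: $1286$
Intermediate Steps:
$N{\left(L,W \right)} = -4 + W L^{2}$ ($N{\left(L,W \right)} = L L W - 4 = L^{2} W - 4 = W L^{2} - 4 = -4 + W L^{2}$)
$N{\left(20,2 \right)} - -490 = \left(-4 + 2 \cdot 20^{2}\right) - -490 = \left(-4 + 2 \cdot 400\right) + 490 = \left(-4 + 800\right) + 490 = 796 + 490 = 1286$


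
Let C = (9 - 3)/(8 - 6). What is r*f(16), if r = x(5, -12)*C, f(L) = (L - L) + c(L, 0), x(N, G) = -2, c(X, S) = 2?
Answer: -12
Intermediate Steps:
C = 3 (C = 6/2 = 6*(½) = 3)
f(L) = 2 (f(L) = (L - L) + 2 = 0 + 2 = 2)
r = -6 (r = -2*3 = -6)
r*f(16) = -6*2 = -12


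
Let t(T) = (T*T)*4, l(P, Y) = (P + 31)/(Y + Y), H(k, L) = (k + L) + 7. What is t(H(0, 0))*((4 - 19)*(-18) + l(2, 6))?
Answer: 53459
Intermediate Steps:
H(k, L) = 7 + L + k (H(k, L) = (L + k) + 7 = 7 + L + k)
l(P, Y) = (31 + P)/(2*Y) (l(P, Y) = (31 + P)/((2*Y)) = (31 + P)*(1/(2*Y)) = (31 + P)/(2*Y))
t(T) = 4*T**2 (t(T) = T**2*4 = 4*T**2)
t(H(0, 0))*((4 - 19)*(-18) + l(2, 6)) = (4*(7 + 0 + 0)**2)*((4 - 19)*(-18) + (1/2)*(31 + 2)/6) = (4*7**2)*(-15*(-18) + (1/2)*(1/6)*33) = (4*49)*(270 + 11/4) = 196*(1091/4) = 53459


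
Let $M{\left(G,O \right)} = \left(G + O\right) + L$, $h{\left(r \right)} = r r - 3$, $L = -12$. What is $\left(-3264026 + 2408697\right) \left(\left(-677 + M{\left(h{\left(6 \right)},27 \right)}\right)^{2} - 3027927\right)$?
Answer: $2251470552094$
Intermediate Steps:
$h{\left(r \right)} = -3 + r^{2}$ ($h{\left(r \right)} = r^{2} - 3 = -3 + r^{2}$)
$M{\left(G,O \right)} = -12 + G + O$ ($M{\left(G,O \right)} = \left(G + O\right) - 12 = -12 + G + O$)
$\left(-3264026 + 2408697\right) \left(\left(-677 + M{\left(h{\left(6 \right)},27 \right)}\right)^{2} - 3027927\right) = \left(-3264026 + 2408697\right) \left(\left(-677 - \left(-12 - 36\right)\right)^{2} - 3027927\right) = - 855329 \left(\left(-677 + \left(-12 + \left(-3 + 36\right) + 27\right)\right)^{2} - 3027927\right) = - 855329 \left(\left(-677 + \left(-12 + 33 + 27\right)\right)^{2} - 3027927\right) = - 855329 \left(\left(-677 + 48\right)^{2} - 3027927\right) = - 855329 \left(\left(-629\right)^{2} - 3027927\right) = - 855329 \left(395641 - 3027927\right) = \left(-855329\right) \left(-2632286\right) = 2251470552094$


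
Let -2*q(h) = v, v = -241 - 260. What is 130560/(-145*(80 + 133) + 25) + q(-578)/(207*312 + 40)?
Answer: -842957901/199429664 ≈ -4.2268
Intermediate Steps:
v = -501
q(h) = 501/2 (q(h) = -½*(-501) = 501/2)
130560/(-145*(80 + 133) + 25) + q(-578)/(207*312 + 40) = 130560/(-145*(80 + 133) + 25) + 501/(2*(207*312 + 40)) = 130560/(-145*213 + 25) + 501/(2*(64584 + 40)) = 130560/(-30885 + 25) + (501/2)/64624 = 130560/(-30860) + (501/2)*(1/64624) = 130560*(-1/30860) + 501/129248 = -6528/1543 + 501/129248 = -842957901/199429664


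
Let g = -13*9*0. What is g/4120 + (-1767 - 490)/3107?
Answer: -2257/3107 ≈ -0.72642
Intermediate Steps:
g = 0 (g = -117*0 = 0)
g/4120 + (-1767 - 490)/3107 = 0/4120 + (-1767 - 490)/3107 = 0*(1/4120) - 2257*1/3107 = 0 - 2257/3107 = -2257/3107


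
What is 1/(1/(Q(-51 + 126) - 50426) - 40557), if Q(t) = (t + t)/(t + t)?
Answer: -50425/2045086726 ≈ -2.4657e-5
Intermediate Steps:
Q(t) = 1 (Q(t) = (2*t)/((2*t)) = (2*t)*(1/(2*t)) = 1)
1/(1/(Q(-51 + 126) - 50426) - 40557) = 1/(1/(1 - 50426) - 40557) = 1/(1/(-50425) - 40557) = 1/(-1/50425 - 40557) = 1/(-2045086726/50425) = -50425/2045086726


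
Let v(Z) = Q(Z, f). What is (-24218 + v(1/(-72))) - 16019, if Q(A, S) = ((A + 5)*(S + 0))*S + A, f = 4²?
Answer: -2805161/72 ≈ -38961.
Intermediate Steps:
f = 16
Q(A, S) = A + S²*(5 + A) (Q(A, S) = ((5 + A)*S)*S + A = (S*(5 + A))*S + A = S²*(5 + A) + A = A + S²*(5 + A))
v(Z) = 1280 + 257*Z (v(Z) = Z + 5*16² + Z*16² = Z + 5*256 + Z*256 = Z + 1280 + 256*Z = 1280 + 257*Z)
(-24218 + v(1/(-72))) - 16019 = (-24218 + (1280 + 257/(-72))) - 16019 = (-24218 + (1280 + 257*(-1/72))) - 16019 = (-24218 + (1280 - 257/72)) - 16019 = (-24218 + 91903/72) - 16019 = -1651793/72 - 16019 = -2805161/72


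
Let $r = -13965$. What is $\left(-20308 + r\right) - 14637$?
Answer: $-48910$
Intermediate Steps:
$\left(-20308 + r\right) - 14637 = \left(-20308 - 13965\right) - 14637 = -34273 - 14637 = -48910$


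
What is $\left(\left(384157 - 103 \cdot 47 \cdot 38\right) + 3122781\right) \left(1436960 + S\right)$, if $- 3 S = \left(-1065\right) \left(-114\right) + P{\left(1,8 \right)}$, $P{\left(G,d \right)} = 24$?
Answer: $4640481756360$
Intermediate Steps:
$S = -40478$ ($S = - \frac{\left(-1065\right) \left(-114\right) + 24}{3} = - \frac{121410 + 24}{3} = \left(- \frac{1}{3}\right) 121434 = -40478$)
$\left(\left(384157 - 103 \cdot 47 \cdot 38\right) + 3122781\right) \left(1436960 + S\right) = \left(\left(384157 - 103 \cdot 47 \cdot 38\right) + 3122781\right) \left(1436960 - 40478\right) = \left(\left(384157 - 4841 \cdot 38\right) + 3122781\right) 1396482 = \left(\left(384157 - 183958\right) + 3122781\right) 1396482 = \left(200199 + 3122781\right) 1396482 = 3322980 \cdot 1396482 = 4640481756360$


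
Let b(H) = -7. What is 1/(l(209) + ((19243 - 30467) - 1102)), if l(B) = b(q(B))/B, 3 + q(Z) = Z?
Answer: -209/2576141 ≈ -8.1129e-5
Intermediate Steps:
q(Z) = -3 + Z
l(B) = -7/B
1/(l(209) + ((19243 - 30467) - 1102)) = 1/(-7/209 + ((19243 - 30467) - 1102)) = 1/(-7*1/209 + (-11224 - 1102)) = 1/(-7/209 - 12326) = 1/(-2576141/209) = -209/2576141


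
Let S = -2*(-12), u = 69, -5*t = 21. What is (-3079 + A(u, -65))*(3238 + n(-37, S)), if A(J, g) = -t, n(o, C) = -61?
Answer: -48843198/5 ≈ -9.7686e+6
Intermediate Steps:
t = -21/5 (t = -⅕*21 = -21/5 ≈ -4.2000)
S = 24
A(J, g) = 21/5 (A(J, g) = -1*(-21/5) = 21/5)
(-3079 + A(u, -65))*(3238 + n(-37, S)) = (-3079 + 21/5)*(3238 - 61) = -15374/5*3177 = -48843198/5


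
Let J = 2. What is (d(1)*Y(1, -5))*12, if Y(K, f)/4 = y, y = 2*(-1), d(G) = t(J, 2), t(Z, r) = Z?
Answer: -192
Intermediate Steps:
d(G) = 2
y = -2
Y(K, f) = -8 (Y(K, f) = 4*(-2) = -8)
(d(1)*Y(1, -5))*12 = (2*(-8))*12 = -16*12 = -192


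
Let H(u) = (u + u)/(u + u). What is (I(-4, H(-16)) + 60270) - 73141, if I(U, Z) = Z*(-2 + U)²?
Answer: -12835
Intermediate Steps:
H(u) = 1 (H(u) = (2*u)/((2*u)) = (2*u)*(1/(2*u)) = 1)
(I(-4, H(-16)) + 60270) - 73141 = (1*(-2 - 4)² + 60270) - 73141 = (1*(-6)² + 60270) - 73141 = (1*36 + 60270) - 73141 = (36 + 60270) - 73141 = 60306 - 73141 = -12835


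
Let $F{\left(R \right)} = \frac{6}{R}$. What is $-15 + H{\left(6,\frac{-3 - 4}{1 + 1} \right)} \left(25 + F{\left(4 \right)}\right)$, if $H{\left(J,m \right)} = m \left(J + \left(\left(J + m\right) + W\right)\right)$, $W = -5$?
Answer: $- \frac{2717}{8} \approx -339.63$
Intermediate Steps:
$H{\left(J,m \right)} = m \left(-5 + m + 2 J\right)$ ($H{\left(J,m \right)} = m \left(J - \left(5 - J - m\right)\right) = m \left(J + \left(-5 + J + m\right)\right) = m \left(-5 + m + 2 J\right)$)
$-15 + H{\left(6,\frac{-3 - 4}{1 + 1} \right)} \left(25 + F{\left(4 \right)}\right) = -15 + \frac{-3 - 4}{1 + 1} \left(-5 + \frac{-3 - 4}{1 + 1} + 2 \cdot 6\right) \left(25 + \frac{6}{4}\right) = -15 + - \frac{7}{2} \left(-5 - \frac{7}{2} + 12\right) \left(25 + 6 \cdot \frac{1}{4}\right) = -15 + \left(-7\right) \frac{1}{2} \left(-5 - \frac{7}{2} + 12\right) \left(25 + \frac{3}{2}\right) = -15 + - \frac{7 \left(-5 - \frac{7}{2} + 12\right)}{2} \cdot \frac{53}{2} = -15 + \left(- \frac{7}{2}\right) \frac{7}{2} \cdot \frac{53}{2} = -15 - \frac{2597}{8} = - \frac{2717}{8}$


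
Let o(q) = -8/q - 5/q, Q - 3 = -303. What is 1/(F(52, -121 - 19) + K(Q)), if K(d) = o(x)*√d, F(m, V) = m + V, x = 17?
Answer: -6358/572179 + 1105*I*√3/1144358 ≈ -0.011112 + 0.0016725*I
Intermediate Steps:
Q = -300 (Q = 3 - 303 = -300)
F(m, V) = V + m
o(q) = -13/q
K(d) = -13*√d/17 (K(d) = (-13/17)*√d = (-13*1/17)*√d = -13*√d/17)
1/(F(52, -121 - 19) + K(Q)) = 1/(((-121 - 19) + 52) - 130*I*√3/17) = 1/((-140 + 52) - 130*I*√3/17) = 1/(-88 - 130*I*√3/17)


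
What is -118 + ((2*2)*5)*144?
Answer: 2762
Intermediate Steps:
-118 + ((2*2)*5)*144 = -118 + (4*5)*144 = -118 + 20*144 = -118 + 2880 = 2762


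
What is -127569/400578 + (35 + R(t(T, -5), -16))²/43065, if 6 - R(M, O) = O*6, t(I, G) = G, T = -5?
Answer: 674896499/5750297190 ≈ 0.11737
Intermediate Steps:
R(M, O) = 6 - 6*O (R(M, O) = 6 - O*6 = 6 - 6*O)
-127569/400578 + (35 + R(t(T, -5), -16))²/43065 = -127569/400578 + (35 + (6 - 6*(-16)))²/43065 = -127569*1/400578 + (35 + (6 + 96))²*(1/43065) = -42523/133526 + (35 + 102)²*(1/43065) = -42523/133526 + 137²*(1/43065) = -42523/133526 + 18769*(1/43065) = -42523/133526 + 18769/43065 = 674896499/5750297190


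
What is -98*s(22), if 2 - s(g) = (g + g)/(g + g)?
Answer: -98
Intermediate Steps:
s(g) = 1 (s(g) = 2 - (g + g)/(g + g) = 2 - 2*g/(2*g) = 2 - 2*g*1/(2*g) = 2 - 1*1 = 2 - 1 = 1)
-98*s(22) = -98*1 = -98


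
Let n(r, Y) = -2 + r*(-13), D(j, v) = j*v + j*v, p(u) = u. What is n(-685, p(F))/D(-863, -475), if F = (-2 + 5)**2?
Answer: 8903/819850 ≈ 0.010859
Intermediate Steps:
F = 9 (F = 3**2 = 9)
D(j, v) = 2*j*v
n(r, Y) = -2 - 13*r
n(-685, p(F))/D(-863, -475) = (-2 - 13*(-685))/((2*(-863)*(-475))) = (-2 + 8905)/819850 = 8903*(1/819850) = 8903/819850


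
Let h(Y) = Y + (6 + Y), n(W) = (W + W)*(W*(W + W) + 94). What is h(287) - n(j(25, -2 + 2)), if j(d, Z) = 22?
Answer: -46148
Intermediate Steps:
n(W) = 2*W*(94 + 2*W**2) (n(W) = (2*W)*(W*(2*W) + 94) = (2*W)*(2*W**2 + 94) = (2*W)*(94 + 2*W**2) = 2*W*(94 + 2*W**2))
h(Y) = 6 + 2*Y
h(287) - n(j(25, -2 + 2)) = (6 + 2*287) - 4*22*(47 + 22**2) = (6 + 574) - 4*22*(47 + 484) = 580 - 4*22*531 = 580 - 1*46728 = 580 - 46728 = -46148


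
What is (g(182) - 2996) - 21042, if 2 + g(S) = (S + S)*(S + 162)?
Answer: 101176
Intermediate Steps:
g(S) = -2 + 2*S*(162 + S) (g(S) = -2 + (S + S)*(S + 162) = -2 + (2*S)*(162 + S) = -2 + 2*S*(162 + S))
(g(182) - 2996) - 21042 = ((-2 + 2*182**2 + 324*182) - 2996) - 21042 = ((-2 + 2*33124 + 58968) - 2996) - 21042 = ((-2 + 66248 + 58968) - 2996) - 21042 = (125214 - 2996) - 21042 = 122218 - 21042 = 101176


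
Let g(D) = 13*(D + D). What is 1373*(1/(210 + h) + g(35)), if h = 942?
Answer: 1439344733/1152 ≈ 1.2494e+6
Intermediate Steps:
g(D) = 26*D (g(D) = 13*(2*D) = 26*D)
1373*(1/(210 + h) + g(35)) = 1373*(1/(210 + 942) + 26*35) = 1373*(1/1152 + 910) = 1373*(1048321/1152) = 1439344733/1152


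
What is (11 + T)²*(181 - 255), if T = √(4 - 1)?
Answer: -9176 - 1628*√3 ≈ -11996.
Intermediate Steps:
T = √3 ≈ 1.7320
(11 + T)²*(181 - 255) = (11 + √3)²*(181 - 255) = (11 + √3)²*(-74) = -74*(11 + √3)²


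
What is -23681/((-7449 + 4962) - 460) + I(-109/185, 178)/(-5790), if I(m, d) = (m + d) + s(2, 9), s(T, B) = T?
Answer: 3609727039/450954150 ≈ 8.0046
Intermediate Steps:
I(m, d) = 2 + d + m (I(m, d) = (m + d) + 2 = (d + m) + 2 = 2 + d + m)
-23681/((-7449 + 4962) - 460) + I(-109/185, 178)/(-5790) = -23681/((-7449 + 4962) - 460) + (2 + 178 - 109/185)/(-5790) = -23681/(-2487 - 460) + (2 + 178 - 109*1/185)*(-1/5790) = -23681/(-2947) + (2 + 178 - 109/185)*(-1/5790) = -23681*(-1/2947) + (33191/185)*(-1/5790) = 3383/421 - 33191/1071150 = 3609727039/450954150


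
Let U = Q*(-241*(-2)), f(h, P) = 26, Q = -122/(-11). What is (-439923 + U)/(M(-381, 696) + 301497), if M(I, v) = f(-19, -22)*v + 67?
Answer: -4780349/3516260 ≈ -1.3595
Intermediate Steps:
Q = 122/11 (Q = -122*(-1/11) = 122/11 ≈ 11.091)
M(I, v) = 67 + 26*v (M(I, v) = 26*v + 67 = 67 + 26*v)
U = 58804/11 (U = 122*(-241*(-2))/11 = (122/11)*482 = 58804/11 ≈ 5345.8)
(-439923 + U)/(M(-381, 696) + 301497) = (-439923 + 58804/11)/((67 + 26*696) + 301497) = -4780349/(11*((67 + 18096) + 301497)) = -4780349/(11*(18163 + 301497)) = -4780349/11/319660 = -4780349/11*1/319660 = -4780349/3516260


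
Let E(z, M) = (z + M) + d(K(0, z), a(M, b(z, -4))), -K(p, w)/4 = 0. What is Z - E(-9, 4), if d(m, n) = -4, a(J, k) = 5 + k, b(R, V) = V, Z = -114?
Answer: -105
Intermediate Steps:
K(p, w) = 0 (K(p, w) = -4*0 = 0)
E(z, M) = -4 + M + z (E(z, M) = (z + M) - 4 = (M + z) - 4 = -4 + M + z)
Z - E(-9, 4) = -114 - (-4 + 4 - 9) = -114 - 1*(-9) = -114 + 9 = -105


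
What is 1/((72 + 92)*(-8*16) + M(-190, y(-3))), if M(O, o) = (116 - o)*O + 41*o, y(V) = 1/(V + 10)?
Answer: -1/42999 ≈ -2.3256e-5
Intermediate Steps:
y(V) = 1/(10 + V)
M(O, o) = 41*o + O*(116 - o) (M(O, o) = O*(116 - o) + 41*o = 41*o + O*(116 - o))
1/((72 + 92)*(-8*16) + M(-190, y(-3))) = 1/((72 + 92)*(-8*16) + (41/(10 - 3) + 116*(-190) - 1*(-190)/(10 - 3))) = 1/(164*(-128) + (41/7 - 22040 - 1*(-190)/7)) = 1/(-20992 + (41*(⅐) - 22040 - 1*(-190)*⅐)) = 1/(-20992 + (41/7 - 22040 + 190/7)) = 1/(-20992 - 22007) = 1/(-42999) = -1/42999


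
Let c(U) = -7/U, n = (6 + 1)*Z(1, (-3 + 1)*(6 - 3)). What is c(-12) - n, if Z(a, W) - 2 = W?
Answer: 343/12 ≈ 28.583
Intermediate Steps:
Z(a, W) = 2 + W
n = -28 (n = (6 + 1)*(2 + (-3 + 1)*(6 - 3)) = 7*(2 - 2*3) = 7*(2 - 6) = 7*(-4) = -28)
c(-12) - n = -7/(-12) - 1*(-28) = -7*(-1/12) + 28 = 7/12 + 28 = 343/12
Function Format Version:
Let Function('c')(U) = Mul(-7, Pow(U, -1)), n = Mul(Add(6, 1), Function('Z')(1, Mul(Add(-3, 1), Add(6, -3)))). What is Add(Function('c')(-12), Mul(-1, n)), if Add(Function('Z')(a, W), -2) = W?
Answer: Rational(343, 12) ≈ 28.583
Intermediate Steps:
Function('Z')(a, W) = Add(2, W)
n = -28 (n = Mul(Add(6, 1), Add(2, Mul(Add(-3, 1), Add(6, -3)))) = Mul(7, Add(2, Mul(-2, 3))) = Mul(7, Add(2, -6)) = Mul(7, -4) = -28)
Add(Function('c')(-12), Mul(-1, n)) = Add(Mul(-7, Pow(-12, -1)), Mul(-1, -28)) = Add(Mul(-7, Rational(-1, 12)), 28) = Add(Rational(7, 12), 28) = Rational(343, 12)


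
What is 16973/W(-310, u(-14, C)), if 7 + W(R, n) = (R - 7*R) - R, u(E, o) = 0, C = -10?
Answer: 16973/2163 ≈ 7.8470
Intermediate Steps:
W(R, n) = -7 - 7*R (W(R, n) = -7 + ((R - 7*R) - R) = -7 + (-6*R - R) = -7 - 7*R)
16973/W(-310, u(-14, C)) = 16973/(-7 - 7*(-310)) = 16973/(-7 + 2170) = 16973/2163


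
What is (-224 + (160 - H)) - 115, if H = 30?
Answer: -209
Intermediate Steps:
(-224 + (160 - H)) - 115 = (-224 + (160 - 1*30)) - 115 = (-224 + (160 - 30)) - 115 = (-224 + 130) - 115 = -94 - 115 = -209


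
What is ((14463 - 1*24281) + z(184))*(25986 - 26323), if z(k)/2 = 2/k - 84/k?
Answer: 152212453/46 ≈ 3.3090e+6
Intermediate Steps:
z(k) = -164/k (z(k) = 2*(2/k - 84/k) = 2*(-82/k) = -164/k)
((14463 - 1*24281) + z(184))*(25986 - 26323) = ((14463 - 1*24281) - 164/184)*(25986 - 26323) = ((14463 - 24281) - 164*1/184)*(-337) = (-9818 - 41/46)*(-337) = -451669/46*(-337) = 152212453/46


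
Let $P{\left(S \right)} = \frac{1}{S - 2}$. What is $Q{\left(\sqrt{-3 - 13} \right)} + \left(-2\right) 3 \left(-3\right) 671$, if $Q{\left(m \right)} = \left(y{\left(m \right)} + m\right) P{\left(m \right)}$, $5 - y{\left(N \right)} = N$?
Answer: $\frac{24155}{2} - i \approx 12078.0 - 1.0 i$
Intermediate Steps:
$y{\left(N \right)} = 5 - N$
$P{\left(S \right)} = \frac{1}{-2 + S}$
$Q{\left(m \right)} = \frac{5}{-2 + m}$ ($Q{\left(m \right)} = \frac{\left(5 - m\right) + m}{-2 + m} = \frac{5}{-2 + m}$)
$Q{\left(\sqrt{-3 - 13} \right)} + \left(-2\right) 3 \left(-3\right) 671 = \frac{5}{-2 + \sqrt{-3 - 13}} + \left(-2\right) 3 \left(-3\right) 671 = \frac{5}{-2 + \sqrt{-16}} + \left(-6\right) \left(-3\right) 671 = \frac{5}{-2 + 4 i} + 18 \cdot 671 = 5 \frac{-2 - 4 i}{20} + 12078 = \frac{-2 - 4 i}{4} + 12078 = 12078 + \frac{-2 - 4 i}{4}$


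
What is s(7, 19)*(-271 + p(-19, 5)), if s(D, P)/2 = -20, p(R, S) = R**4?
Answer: -5202000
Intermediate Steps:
s(D, P) = -40 (s(D, P) = 2*(-20) = -40)
s(7, 19)*(-271 + p(-19, 5)) = -40*(-271 + (-19)**4) = -40*(-271 + 130321) = -40*130050 = -5202000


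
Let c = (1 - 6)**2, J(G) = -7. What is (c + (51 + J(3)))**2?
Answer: 4761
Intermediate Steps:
c = 25 (c = (-5)**2 = 25)
(c + (51 + J(3)))**2 = (25 + (51 - 7))**2 = (25 + 44)**2 = 69**2 = 4761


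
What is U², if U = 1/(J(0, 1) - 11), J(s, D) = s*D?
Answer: 1/121 ≈ 0.0082645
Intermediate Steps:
J(s, D) = D*s
U = -1/11 (U = 1/(1*0 - 11) = 1/(0 - 11) = 1/(-11) = -1/11 ≈ -0.090909)
U² = (-1/11)² = 1/121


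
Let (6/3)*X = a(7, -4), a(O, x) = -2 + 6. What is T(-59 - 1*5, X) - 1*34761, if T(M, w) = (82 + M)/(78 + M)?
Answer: -243318/7 ≈ -34760.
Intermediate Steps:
a(O, x) = 4
X = 2 (X = (½)*4 = 2)
T(M, w) = (82 + M)/(78 + M)
T(-59 - 1*5, X) - 1*34761 = (82 + (-59 - 1*5))/(78 + (-59 - 1*5)) - 1*34761 = (82 + (-59 - 5))/(78 + (-59 - 5)) - 34761 = (82 - 64)/(78 - 64) - 34761 = 18/14 - 34761 = (1/14)*18 - 34761 = 9/7 - 34761 = -243318/7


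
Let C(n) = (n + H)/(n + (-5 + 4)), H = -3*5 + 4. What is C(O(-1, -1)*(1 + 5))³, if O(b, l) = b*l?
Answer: -1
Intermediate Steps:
H = -11 (H = -15 + 4 = -11)
C(n) = (-11 + n)/(-1 + n) (C(n) = (n - 11)/(n + (-5 + 4)) = (-11 + n)/(n - 1) = (-11 + n)/(-1 + n))
C(O(-1, -1)*(1 + 5))³ = ((-11 + (-1*(-1))*(1 + 5))/(-1 + (-1*(-1))*(1 + 5)))³ = ((-11 + 1*6)/(-1 + 1*6))³ = ((-11 + 6)/(-1 + 6))³ = (-5/5)³ = ((⅕)*(-5))³ = (-1)³ = -1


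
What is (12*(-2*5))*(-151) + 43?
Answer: 18163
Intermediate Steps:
(12*(-2*5))*(-151) + 43 = (12*(-10))*(-151) + 43 = -120*(-151) + 43 = 18120 + 43 = 18163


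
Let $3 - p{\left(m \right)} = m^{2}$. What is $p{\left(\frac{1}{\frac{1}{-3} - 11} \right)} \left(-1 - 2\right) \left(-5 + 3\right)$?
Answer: $\frac{10377}{578} \approx 17.953$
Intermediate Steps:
$p{\left(m \right)} = 3 - m^{2}$
$p{\left(\frac{1}{\frac{1}{-3} - 11} \right)} \left(-1 - 2\right) \left(-5 + 3\right) = \left(3 - \left(\frac{1}{\frac{1}{-3} - 11}\right)^{2}\right) \left(-1 - 2\right) \left(-5 + 3\right) = \left(3 - \left(\frac{1}{- \frac{1}{3} - 11}\right)^{2}\right) \left(\left(-3\right) \left(-2\right)\right) = \left(3 - \left(\frac{1}{- \frac{34}{3}}\right)^{2}\right) 6 = \left(3 - \left(- \frac{3}{34}\right)^{2}\right) 6 = \left(3 - \frac{9}{1156}\right) 6 = \frac{3459}{1156} \cdot 6 = \frac{10377}{578}$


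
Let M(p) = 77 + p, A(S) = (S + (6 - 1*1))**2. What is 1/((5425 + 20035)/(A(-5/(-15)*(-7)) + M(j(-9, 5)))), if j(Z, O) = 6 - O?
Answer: 383/114570 ≈ 0.0033429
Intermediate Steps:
A(S) = (5 + S)**2 (A(S) = (S + (6 - 1))**2 = (S + 5)**2 = (5 + S)**2)
1/((5425 + 20035)/(A(-5/(-15)*(-7)) + M(j(-9, 5)))) = 1/((5425 + 20035)/((5 - 5/(-15)*(-7))**2 + (77 + (6 - 1*5)))) = 1/(25460/((5 - 5*(-1/15)*(-7))**2 + (77 + (6 - 5)))) = 1/(25460/((5 + (1/3)*(-7))**2 + (77 + 1))) = 1/(25460/((5 - 7/3)**2 + 78)) = 1/(25460/((8/3)**2 + 78)) = 1/(25460/(64/9 + 78)) = 1/(25460/(766/9)) = 1/(25460*(9/766)) = 1/(114570/383) = 383/114570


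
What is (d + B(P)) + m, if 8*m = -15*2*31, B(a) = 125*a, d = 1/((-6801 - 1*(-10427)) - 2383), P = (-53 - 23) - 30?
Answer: -66456991/4972 ≈ -13366.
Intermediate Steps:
P = -106 (P = -76 - 30 = -106)
d = 1/1243 (d = 1/((-6801 + 10427) - 2383) = 1/(3626 - 2383) = 1/1243 ≈ 0.00080451)
m = -465/4 (m = (-15*2*31)/8 = (-30*31)/8 = (1/8)*(-930) = -465/4 ≈ -116.25)
(d + B(P)) + m = (1/1243 + 125*(-106)) - 465/4 = (1/1243 - 13250) - 465/4 = -16469749/1243 - 465/4 = -66456991/4972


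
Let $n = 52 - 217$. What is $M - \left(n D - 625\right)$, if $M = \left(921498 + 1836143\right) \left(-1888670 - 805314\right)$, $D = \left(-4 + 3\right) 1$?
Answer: $-7429040731284$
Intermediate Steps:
$D = -1$ ($D = \left(-1\right) 1 = -1$)
$n = -165$
$M = -7429040731744$ ($M = 2757641 \left(-2693984\right) = -7429040731744$)
$M - \left(n D - 625\right) = -7429040731744 - \left(\left(-165\right) \left(-1\right) - 625\right) = -7429040731744 - \left(165 - 625\right) = -7429040731744 - -460 = -7429040731744 + 460 = -7429040731284$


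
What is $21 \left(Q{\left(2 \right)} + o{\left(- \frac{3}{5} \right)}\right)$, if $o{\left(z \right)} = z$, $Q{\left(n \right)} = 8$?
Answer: $\frac{777}{5} \approx 155.4$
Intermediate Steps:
$21 \left(Q{\left(2 \right)} + o{\left(- \frac{3}{5} \right)}\right) = 21 \left(8 - \frac{3}{5}\right) = 21 \cdot \frac{37}{5} = \frac{777}{5}$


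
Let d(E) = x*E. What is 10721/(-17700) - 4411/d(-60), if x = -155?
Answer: -5926/5487 ≈ -1.0800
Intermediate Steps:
d(E) = -155*E
10721/(-17700) - 4411/d(-60) = 10721/(-17700) - 4411/((-155*(-60))) = 10721*(-1/17700) - 4411/9300 = -10721/17700 - 4411*1/9300 = -10721/17700 - 4411/9300 = -5926/5487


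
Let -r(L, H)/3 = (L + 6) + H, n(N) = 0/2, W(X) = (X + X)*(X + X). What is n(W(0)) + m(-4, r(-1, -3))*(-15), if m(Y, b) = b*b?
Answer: -540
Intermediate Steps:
W(X) = 4*X**2 (W(X) = (2*X)*(2*X) = 4*X**2)
n(N) = 0 (n(N) = 0*(1/2) = 0)
r(L, H) = -18 - 3*H - 3*L (r(L, H) = -3*((L + 6) + H) = -3*((6 + L) + H) = -3*(6 + H + L) = -18 - 3*H - 3*L)
m(Y, b) = b**2
n(W(0)) + m(-4, r(-1, -3))*(-15) = 0 + (-18 - 3*(-3) - 3*(-1))**2*(-15) = 0 + (-18 + 9 + 3)**2*(-15) = 0 + (-6)**2*(-15) = 0 + 36*(-15) = 0 - 540 = -540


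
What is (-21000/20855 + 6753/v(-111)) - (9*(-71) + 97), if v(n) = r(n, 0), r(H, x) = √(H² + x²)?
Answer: 92878755/154327 ≈ 601.83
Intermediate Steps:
v(n) = √(n²) (v(n) = √(n² + 0²) = √(n² + 0) = √(n²))
(-21000/20855 + 6753/v(-111)) - (9*(-71) + 97) = (-21000/20855 + 6753/(√((-111)²))) - (9*(-71) + 97) = (-21000*1/20855 + 6753/(√12321)) - (-639 + 97) = (-4200/4171 + 6753/111) - 1*(-542) = (-4200/4171 + 6753*(1/111)) + 542 = (-4200/4171 + 2251/37) + 542 = 9233521/154327 + 542 = 92878755/154327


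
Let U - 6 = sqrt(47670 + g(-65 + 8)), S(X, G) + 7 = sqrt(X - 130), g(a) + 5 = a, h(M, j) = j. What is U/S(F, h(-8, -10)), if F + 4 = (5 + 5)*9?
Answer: -(6 + 2*sqrt(11902))/(7 - 2*I*sqrt(11)) ≈ -16.875 - 15.991*I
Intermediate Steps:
g(a) = -5 + a
F = 86 (F = -4 + (5 + 5)*9 = -4 + 10*9 = -4 + 90 = 86)
S(X, G) = -7 + sqrt(-130 + X) (S(X, G) = -7 + sqrt(X - 130) = -7 + sqrt(-130 + X))
U = 6 + 2*sqrt(11902) (U = 6 + sqrt(47670 + (-5 + (-65 + 8))) = 6 + sqrt(47670 + (-5 - 57)) = 6 + sqrt(47670 - 62) = 6 + sqrt(47608) = 6 + 2*sqrt(11902) ≈ 224.19)
U/S(F, h(-8, -10)) = (6 + 2*sqrt(11902))/(-7 + sqrt(-130 + 86)) = (6 + 2*sqrt(11902))/(-7 + sqrt(-44)) = (6 + 2*sqrt(11902))/(-7 + 2*I*sqrt(11))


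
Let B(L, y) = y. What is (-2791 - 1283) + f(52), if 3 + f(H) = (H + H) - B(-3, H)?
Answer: -4025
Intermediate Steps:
f(H) = -3 + H (f(H) = -3 + ((H + H) - H) = -3 + (2*H - H) = -3 + H)
(-2791 - 1283) + f(52) = (-2791 - 1283) + (-3 + 52) = -4074 + 49 = -4025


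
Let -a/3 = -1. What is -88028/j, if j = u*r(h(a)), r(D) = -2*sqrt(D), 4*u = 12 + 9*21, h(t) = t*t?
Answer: 176056/603 ≈ 291.97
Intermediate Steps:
a = 3 (a = -3*(-1) = 3)
h(t) = t**2
u = 201/4 (u = (12 + 9*21)/4 = (12 + 189)/4 = (1/4)*201 = 201/4 ≈ 50.250)
j = -603/2 (j = 201*(-2*sqrt(3**2))/4 = 201*(-2*sqrt(9))/4 = 201*(-2*3)/4 = (201/4)*(-6) = -603/2 ≈ -301.50)
-88028/j = -88028/(-603/2) = -88028*(-2/603) = 176056/603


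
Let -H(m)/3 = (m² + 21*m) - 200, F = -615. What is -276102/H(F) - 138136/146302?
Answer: -9242519173/13354080805 ≈ -0.69211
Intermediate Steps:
H(m) = 600 - 63*m - 3*m² (H(m) = -3*((m² + 21*m) - 200) = -3*(-200 + m² + 21*m) = 600 - 63*m - 3*m²)
-276102/H(F) - 138136/146302 = -276102/(600 - 63*(-615) - 3*(-615)²) - 138136/146302 = -276102/(600 + 38745 - 3*378225) - 138136*1/146302 = -276102/(600 + 38745 - 1134675) - 69068/73151 = -276102/(-1095330) - 69068/73151 = -276102*(-1/1095330) - 69068/73151 = 46017/182555 - 69068/73151 = -9242519173/13354080805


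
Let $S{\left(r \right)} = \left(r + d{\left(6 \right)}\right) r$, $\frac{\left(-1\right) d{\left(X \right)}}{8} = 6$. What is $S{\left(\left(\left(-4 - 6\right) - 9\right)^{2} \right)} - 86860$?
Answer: $26133$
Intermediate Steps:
$d{\left(X \right)} = -48$ ($d{\left(X \right)} = \left(-8\right) 6 = -48$)
$S{\left(r \right)} = r \left(-48 + r\right)$ ($S{\left(r \right)} = \left(r - 48\right) r = \left(-48 + r\right) r = r \left(-48 + r\right)$)
$S{\left(\left(\left(-4 - 6\right) - 9\right)^{2} \right)} - 86860 = \left(\left(-4 - 6\right) - 9\right)^{2} \left(-48 + \left(\left(-4 - 6\right) - 9\right)^{2}\right) - 86860 = \left(-10 - 9\right)^{2} \left(-48 + \left(-10 - 9\right)^{2}\right) - 86860 = \left(-19\right)^{2} \left(-48 + \left(-19\right)^{2}\right) - 86860 = 361 \left(-48 + 361\right) - 86860 = 361 \cdot 313 - 86860 = 112993 - 86860 = 26133$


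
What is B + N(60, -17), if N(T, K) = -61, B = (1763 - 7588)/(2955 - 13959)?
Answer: -665419/11004 ≈ -60.471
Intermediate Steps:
B = 5825/11004 (B = -5825/(-11004) = -5825*(-1/11004) = 5825/11004 ≈ 0.52935)
B + N(60, -17) = 5825/11004 - 61 = -665419/11004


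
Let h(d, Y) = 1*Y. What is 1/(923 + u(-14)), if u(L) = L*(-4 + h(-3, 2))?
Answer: 1/951 ≈ 0.0010515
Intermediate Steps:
h(d, Y) = Y
u(L) = -2*L (u(L) = L*(-4 + 2) = L*(-2) = -2*L)
1/(923 + u(-14)) = 1/(923 - 2*(-14)) = 1/(923 + 28) = 1/951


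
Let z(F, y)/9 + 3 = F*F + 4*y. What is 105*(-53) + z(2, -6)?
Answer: -5772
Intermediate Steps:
z(F, y) = -27 + 9*F² + 36*y (z(F, y) = -27 + 9*(F*F + 4*y) = -27 + 9*(F² + 4*y) = -27 + (9*F² + 36*y) = -27 + 9*F² + 36*y)
105*(-53) + z(2, -6) = 105*(-53) + (-27 + 9*2² + 36*(-6)) = -5565 + (-27 + 9*4 - 216) = -5565 + (-27 + 36 - 216) = -5565 - 207 = -5772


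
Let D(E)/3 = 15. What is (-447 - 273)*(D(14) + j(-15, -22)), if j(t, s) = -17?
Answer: -20160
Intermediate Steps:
D(E) = 45 (D(E) = 3*15 = 45)
(-447 - 273)*(D(14) + j(-15, -22)) = (-447 - 273)*(45 - 17) = -720*28 = -20160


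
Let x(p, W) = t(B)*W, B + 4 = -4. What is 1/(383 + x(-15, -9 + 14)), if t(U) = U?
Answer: 1/343 ≈ 0.0029155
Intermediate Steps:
B = -8 (B = -4 - 4 = -8)
x(p, W) = -8*W
1/(383 + x(-15, -9 + 14)) = 1/(383 - 8*(-9 + 14)) = 1/(383 - 8*5) = 1/(383 - 40) = 1/343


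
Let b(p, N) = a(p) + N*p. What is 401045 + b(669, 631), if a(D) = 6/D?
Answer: 183570034/223 ≈ 8.2318e+5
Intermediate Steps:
b(p, N) = 6/p + N*p
401045 + b(669, 631) = 401045 + (6/669 + 631*669) = 401045 + (6*(1/669) + 422139) = 401045 + (2/223 + 422139) = 401045 + 94136999/223 = 183570034/223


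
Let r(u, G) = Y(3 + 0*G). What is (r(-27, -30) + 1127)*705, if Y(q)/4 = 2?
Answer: 800175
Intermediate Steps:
Y(q) = 8 (Y(q) = 4*2 = 8)
r(u, G) = 8
(r(-27, -30) + 1127)*705 = (8 + 1127)*705 = 1135*705 = 800175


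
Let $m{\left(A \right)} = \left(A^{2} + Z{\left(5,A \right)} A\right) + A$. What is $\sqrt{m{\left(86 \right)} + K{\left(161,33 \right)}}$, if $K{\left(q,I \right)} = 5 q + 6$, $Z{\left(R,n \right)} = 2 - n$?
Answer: $\sqrt{1069} \approx 32.696$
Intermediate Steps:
$K{\left(q,I \right)} = 6 + 5 q$
$m{\left(A \right)} = A + A^{2} + A \left(2 - A\right)$ ($m{\left(A \right)} = \left(A^{2} + \left(2 - A\right) A\right) + A = \left(A^{2} + A \left(2 - A\right)\right) + A = A + A^{2} + A \left(2 - A\right)$)
$\sqrt{m{\left(86 \right)} + K{\left(161,33 \right)}} = \sqrt{3 \cdot 86 + \left(6 + 5 \cdot 161\right)} = \sqrt{258 + \left(6 + 805\right)} = \sqrt{258 + 811} = \sqrt{1069}$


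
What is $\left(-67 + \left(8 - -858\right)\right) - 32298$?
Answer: $-31499$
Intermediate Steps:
$\left(-67 + \left(8 - -858\right)\right) - 32298 = \left(-67 + \left(8 + 858\right)\right) - 32298 = \left(-67 + 866\right) - 32298 = 799 - 32298 = -31499$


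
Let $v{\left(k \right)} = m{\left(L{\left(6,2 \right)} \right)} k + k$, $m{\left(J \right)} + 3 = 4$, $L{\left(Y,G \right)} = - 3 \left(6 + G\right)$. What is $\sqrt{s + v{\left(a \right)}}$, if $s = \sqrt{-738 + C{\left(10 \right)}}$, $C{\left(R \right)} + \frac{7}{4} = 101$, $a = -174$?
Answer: $\frac{\sqrt{-1392 + 2 i \sqrt{2555}}}{2} \approx 0.67696 + 18.667 i$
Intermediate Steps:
$L{\left(Y,G \right)} = -18 - 3 G$
$m{\left(J \right)} = 1$ ($m{\left(J \right)} = -3 + 4 = 1$)
$C{\left(R \right)} = \frac{397}{4}$ ($C{\left(R \right)} = - \frac{7}{4} + 101 = \frac{397}{4}$)
$s = \frac{i \sqrt{2555}}{2}$ ($s = \sqrt{-738 + \frac{397}{4}} = \sqrt{- \frac{2555}{4}} = \frac{i \sqrt{2555}}{2} \approx 25.273 i$)
$v{\left(k \right)} = 2 k$ ($v{\left(k \right)} = 1 k + k = k + k = 2 k$)
$\sqrt{s + v{\left(a \right)}} = \sqrt{\frac{i \sqrt{2555}}{2} + 2 \left(-174\right)} = \sqrt{\frac{i \sqrt{2555}}{2} - 348} = \sqrt{-348 + \frac{i \sqrt{2555}}{2}}$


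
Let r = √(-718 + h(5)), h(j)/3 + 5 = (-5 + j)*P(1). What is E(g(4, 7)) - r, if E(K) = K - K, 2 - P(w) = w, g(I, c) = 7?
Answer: -I*√733 ≈ -27.074*I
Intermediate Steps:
P(w) = 2 - w
E(K) = 0
h(j) = -30 + 3*j (h(j) = -15 + 3*((-5 + j)*(2 - 1*1)) = -15 + 3*((-5 + j)*(2 - 1)) = -15 + 3*((-5 + j)*1) = -15 + 3*(-5 + j) = -15 + (-15 + 3*j) = -30 + 3*j)
r = I*√733 (r = √(-718 + (-30 + 3*5)) = √(-718 + (-30 + 15)) = √(-718 - 15) = √(-733) = I*√733 ≈ 27.074*I)
E(g(4, 7)) - r = 0 - I*√733 = -I*√733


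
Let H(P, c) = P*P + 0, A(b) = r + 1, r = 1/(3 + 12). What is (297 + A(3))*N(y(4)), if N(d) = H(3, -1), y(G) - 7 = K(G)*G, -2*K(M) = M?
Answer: 13413/5 ≈ 2682.6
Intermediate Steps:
K(M) = -M/2
r = 1/15 ≈ 0.066667
A(b) = 16/15 (A(b) = 1/15 + 1 = 16/15)
y(G) = 7 - G²/2 (y(G) = 7 + (-G/2)*G = 7 - G²/2)
H(P, c) = P² (H(P, c) = P² + 0 = P²)
N(d) = 9 (N(d) = 3² = 9)
(297 + A(3))*N(y(4)) = (297 + 16/15)*9 = (4471/15)*9 = 13413/5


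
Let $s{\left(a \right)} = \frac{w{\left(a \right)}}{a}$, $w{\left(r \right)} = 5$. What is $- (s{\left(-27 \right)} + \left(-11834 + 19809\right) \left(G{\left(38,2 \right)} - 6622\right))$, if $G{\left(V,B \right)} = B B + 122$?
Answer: $\frac{1398751205}{27} \approx 5.1806 \cdot 10^{7}$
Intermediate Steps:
$G{\left(V,B \right)} = 122 + B^{2}$ ($G{\left(V,B \right)} = B^{2} + 122 = 122 + B^{2}$)
$s{\left(a \right)} = \frac{5}{a}$
$- (s{\left(-27 \right)} + \left(-11834 + 19809\right) \left(G{\left(38,2 \right)} - 6622\right)) = - (\frac{5}{-27} + \left(-11834 + 19809\right) \left(\left(122 + 2^{2}\right) - 6622\right)) = - (5 \left(- \frac{1}{27}\right) + 7975 \left(\left(122 + 4\right) - 6622\right)) = - (- \frac{5}{27} + 7975 \left(126 - 6622\right)) = - (- \frac{5}{27} + 7975 \left(-6496\right)) = - (- \frac{5}{27} - 51805600) = \left(-1\right) \left(- \frac{1398751205}{27}\right) = \frac{1398751205}{27}$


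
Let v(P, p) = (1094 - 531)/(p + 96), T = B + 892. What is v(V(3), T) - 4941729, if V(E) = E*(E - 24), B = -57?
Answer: -4600749136/931 ≈ -4.9417e+6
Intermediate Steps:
T = 835 (T = -57 + 892 = 835)
V(E) = E*(-24 + E)
v(P, p) = 563/(96 + p)
v(V(3), T) - 4941729 = 563/(96 + 835) - 4941729 = 563/931 - 4941729 = -4600749136/931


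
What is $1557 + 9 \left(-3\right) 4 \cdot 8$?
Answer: $693$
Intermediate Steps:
$1557 + 9 \left(-3\right) 4 \cdot 8 = 1557 - 864 = 693$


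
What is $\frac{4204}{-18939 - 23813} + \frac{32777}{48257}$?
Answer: $\frac{299602469}{515770816} \approx 0.58088$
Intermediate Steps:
$\frac{4204}{-18939 - 23813} + \frac{32777}{48257} = \frac{4204}{-42752} + 32777 \cdot \frac{1}{48257} = 4204 \left(- \frac{1}{42752}\right) + \frac{32777}{48257} = - \frac{1051}{10688} + \frac{32777}{48257} = \frac{299602469}{515770816}$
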